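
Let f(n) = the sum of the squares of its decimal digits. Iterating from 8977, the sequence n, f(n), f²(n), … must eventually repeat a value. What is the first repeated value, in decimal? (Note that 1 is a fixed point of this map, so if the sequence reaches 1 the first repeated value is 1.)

89

8977 → 243
243 → 29
29 → 85
85 → 89
89 → 145
145 → 42
42 → 20
20 → 4
4 → 16
16 → 37
37 → 58
58 → 89  — 89 already appeared earlier.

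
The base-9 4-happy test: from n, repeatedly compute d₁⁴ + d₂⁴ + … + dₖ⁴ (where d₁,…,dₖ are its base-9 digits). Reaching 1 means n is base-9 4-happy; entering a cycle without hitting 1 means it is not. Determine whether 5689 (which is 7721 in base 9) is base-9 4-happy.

base-9 4-happy

5689 = (7,7,2,1)_9 → 7⁴ + 7⁴ + 2⁴ + 1⁴ = 2401 + 2401 + 16 + 1 = 4819
4819 = (6,5,4,4)_9 → 6⁴ + 5⁴ + 4⁴ + 4⁴ = 1296 + 625 + 256 + 256 = 2433
2433 = (3,3,0,3)_9 → 3⁴ + 3⁴ + 0⁴ + 3⁴ = 81 + 81 + 0 + 81 = 243
243 = (3,0,0)_9 → 3⁴ + 0⁴ + 0⁴ = 81 + 0 + 0 = 81
81 = (1,0,0)_9 → 1⁴ + 0⁴ + 0⁴ = 1 + 0 + 0 = 1  — reached 1.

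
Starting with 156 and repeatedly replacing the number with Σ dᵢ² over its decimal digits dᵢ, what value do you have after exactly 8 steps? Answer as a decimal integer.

156 → 62
62 → 40
40 → 16
16 → 37
37 → 58
58 → 89
89 → 145
145 → 42

42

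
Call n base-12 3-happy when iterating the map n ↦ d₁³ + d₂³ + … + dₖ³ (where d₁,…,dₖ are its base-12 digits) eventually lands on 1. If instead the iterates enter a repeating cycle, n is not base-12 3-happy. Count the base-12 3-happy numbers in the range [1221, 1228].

1221: 1221 → 1366 → 1854 → 1217 → 762 → 368 → 736 → 190 → 1028 → 856 → 1520 → 1728 → 1  — base-12 3-happy
1222: 1222 → 1637 → 1520 → 1728 → 1  — base-12 3-happy
1223: 1223 → 1968 → 514 → 1243 → 1198 → 1539 → 1539  — not base-12 3-happy
1224: 1224 → 728 → 637 → 190 → 1028 → 856 → 1520 → 1728 → 1  — base-12 3-happy
1225: 1225 → 729 → 854 → 1464 → 1008 → 343 → 415 → 1351 → 1136 → 1855 → 1344 → 793 → 342 → 288 → 8 → 512 → 755 → 1464  — not base-12 3-happy
1226: 1226 → 736 → 190 → 1028 → 856 → 1520 → 1728 → 1  — base-12 3-happy
1227: 1227 → 755 → 1464 → 1008 → 343 → 415 → 1351 → 1136 → 1855 → 1344 → 793 → 342 → 288 → 8 → 512 → 755  — not base-12 3-happy
1228: 1228 → 792 → 341 → 197 → 190 → 1028 → 856 → 1520 → 1728 → 1  — base-12 3-happy
base-12 3-happy: 1221, 1222, 1224, 1226, 1228

5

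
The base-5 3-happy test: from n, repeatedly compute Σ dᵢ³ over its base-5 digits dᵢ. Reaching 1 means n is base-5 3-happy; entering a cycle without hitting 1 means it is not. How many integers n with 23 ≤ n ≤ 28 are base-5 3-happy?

23: 23 → 91 → 55 → 9 → 65 → 35 → 9  — not base-5 3-happy
24: 24 → 128 → 28 → 28  — not base-5 3-happy
25: 25 → 1  — base-5 3-happy
26: 26 → 2 → 8 → 28 → 28  — not base-5 3-happy
27: 27 → 9 → 65 → 35 → 9  — not base-5 3-happy
28: 28 → 28  — not base-5 3-happy
base-5 3-happy: 25

1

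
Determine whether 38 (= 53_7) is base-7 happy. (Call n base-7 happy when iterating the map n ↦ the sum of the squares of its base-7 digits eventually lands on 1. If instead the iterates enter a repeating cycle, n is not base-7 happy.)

not base-7 happy

38 = (5,3)_7 → 5² + 3² = 34
34 = (4,6)_7 → 4² + 6² = 52
52 = (1,0,3)_7 → 1² + 0² + 3² = 10
10 = (1,3)_7 → 1² + 3² = 10  — 10 already seen; the sequence cycles without reaching 1.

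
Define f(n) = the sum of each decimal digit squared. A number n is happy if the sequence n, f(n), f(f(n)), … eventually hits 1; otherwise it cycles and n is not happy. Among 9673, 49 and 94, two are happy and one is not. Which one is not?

9673: 9673 → 175 → 75 → 74 → 65 → 61 → 37 → 58 → 89 → 145 → 42 → 20 → 4 → 16 → 37  — repeats 37 (not happy)
49: 49 → 97 → 130 → 10 → 1  — reaches 1 (happy)
94: 94 → 97 → 130 → 10 → 1  — reaches 1 (happy)

9673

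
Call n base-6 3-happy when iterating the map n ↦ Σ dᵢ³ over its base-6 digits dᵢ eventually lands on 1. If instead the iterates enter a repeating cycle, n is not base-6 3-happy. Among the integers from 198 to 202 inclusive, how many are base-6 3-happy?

3

198: 198 → 152 → 73 → 9 → 28 → 128 → 62 → 73  (repeats 73)
199: 199 → 153 → 92 → 43 → 3 → 27 → 91 → 36 → 1  (reaches 1)
200: 200 → 160 → 136 → 155 → 190 → 190  (repeats 190)
201: 201 → 179 → 314 → 81 → 36 → 1  (reaches 1)
202: 202 → 216 → 1  (reaches 1)
base-6 3-happy: 199, 201, 202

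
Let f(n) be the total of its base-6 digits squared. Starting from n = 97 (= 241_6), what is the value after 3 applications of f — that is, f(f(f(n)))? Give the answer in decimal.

97 = (2,4,1)_6 → 2² + 4² + 1² = 21
21 = (3,3)_6 → 3² + 3² = 18
18 = (3,0)_6 → 3² + 0² = 9

9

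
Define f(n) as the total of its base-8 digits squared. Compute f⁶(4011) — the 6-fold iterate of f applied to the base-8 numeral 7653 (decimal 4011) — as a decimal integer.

4011 = (7,6,5,3)_8 → 7² + 6² + 5² + 3² = 119
119 = (1,6,7)_8 → 1² + 6² + 7² = 86
86 = (1,2,6)_8 → 1² + 2² + 6² = 41
41 = (5,1)_8 → 5² + 1² = 26
26 = (3,2)_8 → 3² + 2² = 13
13 = (1,5)_8 → 1² + 5² = 26

26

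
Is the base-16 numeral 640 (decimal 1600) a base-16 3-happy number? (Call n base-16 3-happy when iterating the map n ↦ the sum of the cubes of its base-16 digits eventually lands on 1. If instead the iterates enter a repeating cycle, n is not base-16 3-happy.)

1600 = (6,4,0)_16 → 6³ + 4³ + 0³ = 280
280 = (1,1,8)_16 → 1³ + 1³ + 8³ = 514
514 = (2,0,2)_16 → 2³ + 0³ + 2³ = 16
16 = (1,0)_16 → 1³ + 0³ = 1  — reached 1.

base-16 3-happy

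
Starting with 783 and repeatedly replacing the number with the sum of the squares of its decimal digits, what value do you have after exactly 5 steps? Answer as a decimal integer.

61

783 → 7² + 8² + 3² = 49 + 64 + 9 = 122
122 → 1² + 2² + 2² = 1 + 4 + 4 = 9
9 → 9² = 81
81 → 8² + 1² = 64 + 1 = 65
65 → 6² + 5² = 36 + 25 = 61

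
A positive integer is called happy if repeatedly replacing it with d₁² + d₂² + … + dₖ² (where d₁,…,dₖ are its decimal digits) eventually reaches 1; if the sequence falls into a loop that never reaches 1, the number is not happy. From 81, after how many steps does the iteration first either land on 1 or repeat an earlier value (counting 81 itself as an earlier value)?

11

81 → 8² + 1² = 65
65 → 6² + 5² = 61
61 → 6² + 1² = 37
37 → 3² + 7² = 58
58 → 5² + 8² = 89
89 → 8² + 9² = 145
145 → 1² + 4² + 5² = 42
42 → 4² + 2² = 20
20 → 2² + 0² = 4
4 → 4² = 16
16 → 1² + 6² = 37  — 37 repeats.
That took 11 steps.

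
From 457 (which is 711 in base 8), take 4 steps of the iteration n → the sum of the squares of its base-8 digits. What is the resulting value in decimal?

457 = (7,1,1)_8 → 7² + 1² + 1² = 51
51 = (6,3)_8 → 6² + 3² = 45
45 = (5,5)_8 → 5² + 5² = 50
50 = (6,2)_8 → 6² + 2² = 40

40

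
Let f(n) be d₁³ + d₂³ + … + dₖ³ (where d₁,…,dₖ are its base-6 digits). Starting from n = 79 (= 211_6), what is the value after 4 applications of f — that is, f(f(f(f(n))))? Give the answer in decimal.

79 = (2,1,1)_6 → 2³ + 1³ + 1³ = 8 + 1 + 1 = 10
10 = (1,4)_6 → 1³ + 4³ = 1 + 64 = 65
65 = (1,4,5)_6 → 1³ + 4³ + 5³ = 1 + 64 + 125 = 190
190 = (5,1,4)_6 → 5³ + 1³ + 4³ = 125 + 1 + 64 = 190

190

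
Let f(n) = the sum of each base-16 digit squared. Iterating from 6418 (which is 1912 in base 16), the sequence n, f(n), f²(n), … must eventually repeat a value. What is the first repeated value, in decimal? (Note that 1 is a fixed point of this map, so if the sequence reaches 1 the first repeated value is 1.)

6418 = (1,9,1,2)_16 → 1² + 9² + 1² + 2² = 1 + 81 + 1 + 4 = 87
87 = (5,7)_16 → 5² + 7² = 25 + 49 = 74
74 = (4,10)_16 → 4² + 10² = 16 + 100 = 116
116 = (7,4)_16 → 7² + 4² = 49 + 16 = 65
65 = (4,1)_16 → 4² + 1² = 16 + 1 = 17
17 = (1,1)_16 → 1² + 1² = 1 + 1 = 2
2 = (2)_16 → 2² = 4
4 = (4)_16 → 4² = 16
16 = (1,0)_16 → 1² + 0² = 1 + 0 = 1  — reached the fixed point 1.
1 → 1, so 1 is the first repeated value.

1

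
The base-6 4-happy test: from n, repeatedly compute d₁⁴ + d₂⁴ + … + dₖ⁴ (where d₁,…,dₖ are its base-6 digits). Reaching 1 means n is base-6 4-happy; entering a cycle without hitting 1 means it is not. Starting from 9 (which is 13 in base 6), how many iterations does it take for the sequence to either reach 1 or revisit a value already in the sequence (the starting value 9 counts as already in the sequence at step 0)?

10

9 = (1,3)_6 → 1⁴ + 3⁴ = 1 + 81 = 82
82 = (2,1,4)_6 → 2⁴ + 1⁴ + 4⁴ = 16 + 1 + 256 = 273
273 = (1,1,3,3)_6 → 1⁴ + 1⁴ + 3⁴ + 3⁴ = 1 + 1 + 81 + 81 = 164
164 = (4,3,2)_6 → 4⁴ + 3⁴ + 2⁴ = 256 + 81 + 16 = 353
353 = (1,3,4,5)_6 → 1⁴ + 3⁴ + 4⁴ + 5⁴ = 1 + 81 + 256 + 625 = 963
963 = (4,2,4,3)_6 → 4⁴ + 2⁴ + 4⁴ + 3⁴ = 256 + 16 + 256 + 81 = 609
609 = (2,4,5,3)_6 → 2⁴ + 4⁴ + 5⁴ + 3⁴ = 16 + 256 + 625 + 81 = 978
978 = (4,3,1,0)_6 → 4⁴ + 3⁴ + 1⁴ + 0⁴ = 256 + 81 + 1 + 0 = 338
338 = (1,3,2,2)_6 → 1⁴ + 3⁴ + 2⁴ + 2⁴ = 1 + 81 + 16 + 16 = 114
114 = (3,1,0)_6 → 3⁴ + 1⁴ + 0⁴ = 81 + 1 + 0 = 82  — 82 repeats.
That took 10 steps.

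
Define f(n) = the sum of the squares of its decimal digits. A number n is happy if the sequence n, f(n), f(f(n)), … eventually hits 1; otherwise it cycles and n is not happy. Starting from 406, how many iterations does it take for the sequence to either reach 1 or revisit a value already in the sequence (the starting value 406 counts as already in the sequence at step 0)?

406 → 52
52 → 29
29 → 85
85 → 89
89 → 145
145 → 42
42 → 20
20 → 4
4 → 16
16 → 37
37 → 58
58 → 89  — 89 repeats.
That took 12 steps.

12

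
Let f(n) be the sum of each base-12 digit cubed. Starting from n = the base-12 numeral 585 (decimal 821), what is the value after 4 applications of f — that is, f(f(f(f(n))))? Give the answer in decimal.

190

821 = (5,8,5)_12 → 762
762 = (5,3,6)_12 → 368
368 = (2,6,8)_12 → 736
736 = (5,1,4)_12 → 190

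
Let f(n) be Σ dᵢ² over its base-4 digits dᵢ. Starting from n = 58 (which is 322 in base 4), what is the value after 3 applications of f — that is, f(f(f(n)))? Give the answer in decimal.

4

58 = (3,2,2)_4 → 3² + 2² + 2² = 17
17 = (1,0,1)_4 → 1² + 0² + 1² = 2
2 = (2)_4 → 2² = 4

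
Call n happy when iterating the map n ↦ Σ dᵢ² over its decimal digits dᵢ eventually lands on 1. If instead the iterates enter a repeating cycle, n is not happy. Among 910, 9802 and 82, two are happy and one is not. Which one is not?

910: 910 → 82 → 68 → 100 → 1  — reaches 1 (happy)
9802: 9802 → 149 → 98 → 145 → 42 → 20 → 4 → 16 → 37 → 58 → 89 → 145  — repeats 145 (not happy)
82: 82 → 68 → 100 → 1  — reaches 1 (happy)

9802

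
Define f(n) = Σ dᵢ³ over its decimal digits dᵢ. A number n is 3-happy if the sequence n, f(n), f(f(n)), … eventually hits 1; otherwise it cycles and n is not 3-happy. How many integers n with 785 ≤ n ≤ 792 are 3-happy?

785: 785 → 980 → 1241 → 74 → 407 → 407  (repeats 407)
786: 786 → 1071 → 345 → 216 → 225 → 141 → 66 → 432 → 99 → 1458 → 702 → 351 → 153 → 153  (repeats 153)
787: 787 → 1198 → 1243 → 100 → 1  (reaches 1)
788: 788 → 1367 → 587 → 980 → 1241 → 74 → 407 → 407  (repeats 407)
789: 789 → 1584 → 702 → 351 → 153 → 153  (repeats 153)
790: 790 → 1072 → 352 → 160 → 217 → 352  (repeats 352)
791: 791 → 1073 → 371 → 371  (repeats 371)
792: 792 → 1080 → 513 → 153 → 153  (repeats 153)
3-happy: 787

1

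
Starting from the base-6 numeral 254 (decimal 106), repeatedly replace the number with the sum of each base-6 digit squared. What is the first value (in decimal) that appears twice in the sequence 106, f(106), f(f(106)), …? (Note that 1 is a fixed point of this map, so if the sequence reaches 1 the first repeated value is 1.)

106 = (2,5,4)_6 → 2² + 5² + 4² = 4 + 25 + 16 = 45
45 = (1,1,3)_6 → 1² + 1² + 3² = 1 + 1 + 9 = 11
11 = (1,5)_6 → 1² + 5² = 1 + 25 = 26
26 = (4,2)_6 → 4² + 2² = 16 + 4 = 20
20 = (3,2)_6 → 3² + 2² = 9 + 4 = 13
13 = (2,1)_6 → 2² + 1² = 4 + 1 = 5
5 = (5)_6 → 5² = 25
25 = (4,1)_6 → 4² + 1² = 16 + 1 = 17
17 = (2,5)_6 → 2² + 5² = 4 + 25 = 29
29 = (4,5)_6 → 4² + 5² = 16 + 25 = 41
41 = (1,0,5)_6 → 1² + 0² + 5² = 1 + 0 + 25 = 26  — 26 already appeared earlier.

26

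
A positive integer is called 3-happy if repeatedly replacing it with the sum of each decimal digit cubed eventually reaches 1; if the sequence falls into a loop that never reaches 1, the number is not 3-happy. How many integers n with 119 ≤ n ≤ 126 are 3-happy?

1

119: 119 → 731 → 371 → 371  — not 3-happy
120: 120 → 9 → 729 → 1080 → 513 → 153 → 153  — not 3-happy
121: 121 → 10 → 1  — 3-happy
122: 122 → 17 → 344 → 155 → 251 → 134 → 92 → 737 → 713 → 371 → 371  — not 3-happy
123: 123 → 36 → 243 → 99 → 1458 → 702 → 351 → 153 → 153  — not 3-happy
124: 124 → 73 → 370 → 370  — not 3-happy
125: 125 → 134 → 92 → 737 → 713 → 371 → 371  — not 3-happy
126: 126 → 225 → 141 → 66 → 432 → 99 → 1458 → 702 → 351 → 153 → 153  — not 3-happy
3-happy: 121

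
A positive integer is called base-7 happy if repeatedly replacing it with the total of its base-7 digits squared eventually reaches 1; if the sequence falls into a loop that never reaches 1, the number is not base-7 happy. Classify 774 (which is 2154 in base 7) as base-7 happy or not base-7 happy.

not base-7 happy

774 = (2,1,5,4)_7 → 2² + 1² + 5² + 4² = 4 + 1 + 25 + 16 = 46
46 = (6,4)_7 → 6² + 4² = 36 + 16 = 52
52 = (1,0,3)_7 → 1² + 0² + 3² = 1 + 0 + 9 = 10
10 = (1,3)_7 → 1² + 3² = 1 + 9 = 10  — 10 already seen; the sequence cycles without reaching 1.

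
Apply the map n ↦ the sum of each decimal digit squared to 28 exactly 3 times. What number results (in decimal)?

1

28 → 2² + 8² = 68
68 → 6² + 8² = 100
100 → 1² + 0² + 0² = 1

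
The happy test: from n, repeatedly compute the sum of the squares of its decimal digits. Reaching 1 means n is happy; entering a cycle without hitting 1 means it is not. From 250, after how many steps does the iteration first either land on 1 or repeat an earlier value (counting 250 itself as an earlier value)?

250 → 2² + 5² + 0² = 29
29 → 2² + 9² = 85
85 → 8² + 5² = 89
89 → 8² + 9² = 145
145 → 1² + 4² + 5² = 42
42 → 4² + 2² = 20
20 → 2² + 0² = 4
4 → 4² = 16
16 → 1² + 6² = 37
37 → 3² + 7² = 58
58 → 5² + 8² = 89  — 89 repeats.
That took 11 steps.

11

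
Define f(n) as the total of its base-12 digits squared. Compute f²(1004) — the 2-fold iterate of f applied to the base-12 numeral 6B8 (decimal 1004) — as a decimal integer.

62

1004 = (6,11,8)_12 → 6² + 11² + 8² = 221
221 = (1,6,5)_12 → 1² + 6² + 5² = 62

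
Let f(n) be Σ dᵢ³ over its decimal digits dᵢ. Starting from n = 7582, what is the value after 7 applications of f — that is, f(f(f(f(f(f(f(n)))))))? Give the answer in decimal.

370

7582 → 988
988 → 1753
1753 → 496
496 → 1009
1009 → 730
730 → 370
370 → 370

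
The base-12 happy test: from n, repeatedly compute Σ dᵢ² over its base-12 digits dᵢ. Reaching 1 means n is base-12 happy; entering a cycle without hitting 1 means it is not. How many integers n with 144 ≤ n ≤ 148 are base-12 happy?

1

144: 144 → 1  (reaches 1)
145: 145 → 2 → 4 → 16 → 17 → 26 → 8 → 64 → 41 → 34 → 104 → 128 → 164 → 66 → 61 → 26  (repeats 26)
146: 146 → 5 → 25 → 5  (repeats 5)
147: 147 → 10 → 100 → 80 → 100  (repeats 100)
148: 148 → 17 → 26 → 8 → 64 → 41 → 34 → 104 → 128 → 164 → 66 → 61 → 26  (repeats 26)
base-12 happy: 144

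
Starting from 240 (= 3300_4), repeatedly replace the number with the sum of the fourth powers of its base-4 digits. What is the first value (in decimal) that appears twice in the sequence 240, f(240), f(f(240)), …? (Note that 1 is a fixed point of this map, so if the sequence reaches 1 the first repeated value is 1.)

240 = (3,3,0,0)_4 → 3⁴ + 3⁴ + 0⁴ + 0⁴ = 81 + 81 + 0 + 0 = 162
162 = (2,2,0,2)_4 → 2⁴ + 2⁴ + 0⁴ + 2⁴ = 16 + 16 + 0 + 16 = 48
48 = (3,0,0)_4 → 3⁴ + 0⁴ + 0⁴ = 81 + 0 + 0 = 81
81 = (1,1,0,1)_4 → 1⁴ + 1⁴ + 0⁴ + 1⁴ = 1 + 1 + 0 + 1 = 3
3 = (3)_4 → 3⁴ = 81  — 81 already appeared earlier.

81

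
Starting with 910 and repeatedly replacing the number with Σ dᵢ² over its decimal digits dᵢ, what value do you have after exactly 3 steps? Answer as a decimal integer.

910 → 9² + 1² + 0² = 81 + 1 + 0 = 82
82 → 8² + 2² = 64 + 4 = 68
68 → 6² + 8² = 36 + 64 = 100

100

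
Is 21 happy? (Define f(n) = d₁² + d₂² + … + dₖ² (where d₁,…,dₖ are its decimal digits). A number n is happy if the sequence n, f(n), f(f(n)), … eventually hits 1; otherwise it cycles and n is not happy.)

not happy

21 → 2² + 1² = 5
5 → 5² = 25
25 → 2² + 5² = 29
29 → 2² + 9² = 85
85 → 8² + 5² = 89
89 → 8² + 9² = 145
145 → 1² + 4² + 5² = 42
42 → 4² + 2² = 20
20 → 2² + 0² = 4
4 → 4² = 16
16 → 1² + 6² = 37
37 → 3² + 7² = 58
58 → 5² + 8² = 89  — 89 already seen; the sequence cycles without reaching 1.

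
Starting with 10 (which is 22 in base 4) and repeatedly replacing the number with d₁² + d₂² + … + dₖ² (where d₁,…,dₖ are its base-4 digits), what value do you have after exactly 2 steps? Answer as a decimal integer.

4

10 = (2,2)_4 → 2² + 2² = 4 + 4 = 8
8 = (2,0)_4 → 2² + 0² = 4 + 0 = 4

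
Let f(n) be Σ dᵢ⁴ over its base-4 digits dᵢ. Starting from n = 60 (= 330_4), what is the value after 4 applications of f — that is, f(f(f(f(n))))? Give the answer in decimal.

3

60 = (3,3,0)_4 → 3⁴ + 3⁴ + 0⁴ = 162
162 = (2,2,0,2)_4 → 2⁴ + 2⁴ + 0⁴ + 2⁴ = 48
48 = (3,0,0)_4 → 3⁴ + 0⁴ + 0⁴ = 81
81 = (1,1,0,1)_4 → 1⁴ + 1⁴ + 0⁴ + 1⁴ = 3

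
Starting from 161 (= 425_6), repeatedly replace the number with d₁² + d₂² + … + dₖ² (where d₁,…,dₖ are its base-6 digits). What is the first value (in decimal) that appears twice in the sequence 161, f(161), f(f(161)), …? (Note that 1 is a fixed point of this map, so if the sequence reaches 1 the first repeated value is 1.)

26

161 = (4,2,5)_6 → 4² + 2² + 5² = 16 + 4 + 25 = 45
45 = (1,1,3)_6 → 1² + 1² + 3² = 1 + 1 + 9 = 11
11 = (1,5)_6 → 1² + 5² = 1 + 25 = 26
26 = (4,2)_6 → 4² + 2² = 16 + 4 = 20
20 = (3,2)_6 → 3² + 2² = 9 + 4 = 13
13 = (2,1)_6 → 2² + 1² = 4 + 1 = 5
5 = (5)_6 → 5² = 25
25 = (4,1)_6 → 4² + 1² = 16 + 1 = 17
17 = (2,5)_6 → 2² + 5² = 4 + 25 = 29
29 = (4,5)_6 → 4² + 5² = 16 + 25 = 41
41 = (1,0,5)_6 → 1² + 0² + 5² = 1 + 0 + 25 = 26  — 26 already appeared earlier.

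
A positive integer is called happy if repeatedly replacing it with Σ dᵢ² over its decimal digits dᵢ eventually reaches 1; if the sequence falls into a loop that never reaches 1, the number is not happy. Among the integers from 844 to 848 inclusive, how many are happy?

844: 844 → 96 → 117 → 51 → 26 → 40 → 16 → 37 → 58 → 89 → 145 → 42 → 20 → 4 → 16  (repeats 16)
845: 845 → 105 → 26 → 40 → 16 → 37 → 58 → 89 → 145 → 42 → 20 → 4 → 16  (repeats 16)
846: 846 → 116 → 38 → 73 → 58 → 89 → 145 → 42 → 20 → 4 → 16 → 37 → 58  (repeats 58)
847: 847 → 129 → 86 → 100 → 1  (reaches 1)
848: 848 → 144 → 33 → 18 → 65 → 61 → 37 → 58 → 89 → 145 → 42 → 20 → 4 → 16 → 37  (repeats 37)
happy: 847

1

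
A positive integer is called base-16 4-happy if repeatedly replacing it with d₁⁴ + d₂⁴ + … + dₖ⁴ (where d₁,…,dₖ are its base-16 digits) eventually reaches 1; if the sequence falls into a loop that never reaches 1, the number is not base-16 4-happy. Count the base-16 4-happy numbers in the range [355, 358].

3

355: 355 → 1378 → 1937 → 8963 → 178 → 14657 → 6899 → 60707 → 67074 → 1313 → 642 → 4128 → 17 → 2 → 16 → 1  — base-16 4-happy
356: 356 → 1553 → 1298 → 642 → 4128 → 17 → 2 → 16 → 1  — base-16 4-happy
357: 357 → 1922 → 6513 → 8964 → 353 → 1298 → 642 → 4128 → 17 → 2 → 16 → 1  — base-16 4-happy
358: 358 → 2593 → 10017 → 2434 → 10673 → 21219 → 39138 → 49089 → 86003 → 101588 → 53650 → 35139 → 10994 → 60657 → 109778 → 59314 → 55474 → 47314 → 47314  — not base-16 4-happy
base-16 4-happy: 355, 356, 357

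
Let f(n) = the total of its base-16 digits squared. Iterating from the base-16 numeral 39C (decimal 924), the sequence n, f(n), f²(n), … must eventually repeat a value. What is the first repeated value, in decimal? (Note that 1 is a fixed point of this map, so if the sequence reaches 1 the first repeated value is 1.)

85

924 = (3,9,12)_16 → 234
234 = (14,10)_16 → 296
296 = (1,2,8)_16 → 69
69 = (4,5)_16 → 41
41 = (2,9)_16 → 85
85 = (5,5)_16 → 50
50 = (3,2)_16 → 13
13 = (13)_16 → 169
169 = (10,9)_16 → 181
181 = (11,5)_16 → 146
146 = (9,2)_16 → 85  — 85 already appeared earlier.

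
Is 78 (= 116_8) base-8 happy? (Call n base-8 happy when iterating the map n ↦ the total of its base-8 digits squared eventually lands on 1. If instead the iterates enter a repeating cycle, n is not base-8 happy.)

78 = (1,1,6)_8 → 1² + 1² + 6² = 1 + 1 + 36 = 38
38 = (4,6)_8 → 4² + 6² = 16 + 36 = 52
52 = (6,4)_8 → 6² + 4² = 36 + 16 = 52  — 52 already seen; the sequence cycles without reaching 1.

not base-8 happy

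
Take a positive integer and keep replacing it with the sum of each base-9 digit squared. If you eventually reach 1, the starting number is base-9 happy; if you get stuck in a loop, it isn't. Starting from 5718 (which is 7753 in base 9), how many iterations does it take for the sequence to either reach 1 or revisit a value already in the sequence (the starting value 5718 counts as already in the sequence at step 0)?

8

5718 = (7,7,5,3)_9 → 7² + 7² + 5² + 3² = 132
132 = (1,5,6)_9 → 1² + 5² + 6² = 62
62 = (6,8)_9 → 6² + 8² = 100
100 = (1,2,1)_9 → 1² + 2² + 1² = 6
6 = (6)_9 → 6² = 36
36 = (4,0)_9 → 4² + 0² = 16
16 = (1,7)_9 → 1² + 7² = 50
50 = (5,5)_9 → 5² + 5² = 50  — 50 repeats.
That took 8 steps.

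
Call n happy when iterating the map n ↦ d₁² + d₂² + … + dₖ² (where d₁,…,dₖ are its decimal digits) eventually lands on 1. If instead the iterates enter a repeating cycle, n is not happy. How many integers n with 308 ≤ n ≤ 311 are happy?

308: 308 → 73 → 58 → 89 → 145 → 42 → 20 → 4 → 16 → 37 → 58  — not happy
309: 309 → 90 → 81 → 65 → 61 → 37 → 58 → 89 → 145 → 42 → 20 → 4 → 16 → 37  — not happy
310: 310 → 10 → 1  — happy
311: 311 → 11 → 2 → 4 → 16 → 37 → 58 → 89 → 145 → 42 → 20 → 4  — not happy
happy: 310

1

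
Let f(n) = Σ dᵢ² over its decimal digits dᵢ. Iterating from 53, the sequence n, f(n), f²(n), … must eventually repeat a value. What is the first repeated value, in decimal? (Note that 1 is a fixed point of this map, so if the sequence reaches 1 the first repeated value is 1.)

89

53 → 34
34 → 25
25 → 29
29 → 85
85 → 89
89 → 145
145 → 42
42 → 20
20 → 4
4 → 16
16 → 37
37 → 58
58 → 89  — 89 already appeared earlier.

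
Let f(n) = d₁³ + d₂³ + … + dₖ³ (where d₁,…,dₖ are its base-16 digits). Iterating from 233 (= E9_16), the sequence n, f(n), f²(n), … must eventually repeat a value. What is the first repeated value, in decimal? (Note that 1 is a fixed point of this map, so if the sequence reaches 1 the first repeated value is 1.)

233

233 = (14,9)_16 → 3473
3473 = (13,9,1)_16 → 2927
2927 = (11,6,15)_16 → 4922
4922 = (1,3,3,10)_16 → 1055
1055 = (4,1,15)_16 → 3440
3440 = (13,7,0)_16 → 2540
2540 = (9,14,12)_16 → 5201
5201 = (1,4,5,1)_16 → 191
191 = (11,15)_16 → 4706
4706 = (1,2,6,2)_16 → 233  — 233 already appeared earlier.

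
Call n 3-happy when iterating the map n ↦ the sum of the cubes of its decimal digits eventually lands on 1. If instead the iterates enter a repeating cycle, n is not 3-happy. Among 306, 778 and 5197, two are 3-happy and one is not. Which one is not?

306: 306 → 243 → 99 → 1458 → 702 → 351 → 153 → 153  — repeats 153 (not 3-happy)
778: 778 → 1198 → 1243 → 100 → 1  — reaches 1 (3-happy)
5197: 5197 → 1198 → 1243 → 100 → 1  — reaches 1 (3-happy)

306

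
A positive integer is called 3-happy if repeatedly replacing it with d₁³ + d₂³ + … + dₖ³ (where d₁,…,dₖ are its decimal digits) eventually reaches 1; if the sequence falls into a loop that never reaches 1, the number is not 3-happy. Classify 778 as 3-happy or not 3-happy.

3-happy

778 → 7³ + 7³ + 8³ = 343 + 343 + 512 = 1198
1198 → 1³ + 1³ + 9³ + 8³ = 1 + 1 + 729 + 512 = 1243
1243 → 1³ + 2³ + 4³ + 3³ = 1 + 8 + 64 + 27 = 100
100 → 1³ + 0³ + 0³ = 1 + 0 + 0 = 1  — reached 1.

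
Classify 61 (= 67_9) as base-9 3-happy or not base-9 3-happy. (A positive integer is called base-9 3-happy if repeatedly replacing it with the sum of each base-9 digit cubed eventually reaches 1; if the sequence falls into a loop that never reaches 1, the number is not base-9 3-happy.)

base-9 3-happy

61 = (6,7)_9 → 6³ + 7³ = 216 + 343 = 559
559 = (6,8,1)_9 → 6³ + 8³ + 1³ = 216 + 512 + 1 = 729
729 = (1,0,0,0)_9 → 1³ + 0³ + 0³ + 0³ = 1 + 0 + 0 + 0 = 1  — reached 1.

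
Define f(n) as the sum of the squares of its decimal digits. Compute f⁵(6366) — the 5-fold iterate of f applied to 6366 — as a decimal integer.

6366 → 6² + 3² + 6² + 6² = 36 + 9 + 36 + 36 = 117
117 → 1² + 1² + 7² = 1 + 1 + 49 = 51
51 → 5² + 1² = 25 + 1 = 26
26 → 2² + 6² = 4 + 36 = 40
40 → 4² + 0² = 16 + 0 = 16

16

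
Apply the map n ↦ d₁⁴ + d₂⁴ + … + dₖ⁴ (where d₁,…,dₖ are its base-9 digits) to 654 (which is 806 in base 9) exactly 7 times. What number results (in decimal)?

1378

654 = (8,0,6)_9 → 5392
5392 = (7,3,5,1)_9 → 3108
3108 = (4,2,3,3)_9 → 434
434 = (5,3,2)_9 → 722
722 = (8,8,2)_9 → 8208
8208 = (1,2,2,3,0)_9 → 114
114 = (1,3,6)_9 → 1378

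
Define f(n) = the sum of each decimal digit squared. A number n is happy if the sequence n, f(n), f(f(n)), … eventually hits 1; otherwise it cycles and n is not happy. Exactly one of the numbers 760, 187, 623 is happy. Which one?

760: 760 → 85 → 89 → 145 → 42 → 20 → 4 → 16 → 37 → 58 → 89  — repeats 89 (not happy)
187: 187 → 114 → 18 → 65 → 61 → 37 → 58 → 89 → 145 → 42 → 20 → 4 → 16 → 37  — repeats 37 (not happy)
623: 623 → 49 → 97 → 130 → 10 → 1  — reaches 1 (happy)

623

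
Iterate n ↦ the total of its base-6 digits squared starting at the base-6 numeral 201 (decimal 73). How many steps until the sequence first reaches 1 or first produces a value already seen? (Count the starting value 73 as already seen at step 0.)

9

73 = (2,0,1)_6 → 2² + 0² + 1² = 4 + 0 + 1 = 5
5 = (5)_6 → 5² = 25
25 = (4,1)_6 → 4² + 1² = 16 + 1 = 17
17 = (2,5)_6 → 2² + 5² = 4 + 25 = 29
29 = (4,5)_6 → 4² + 5² = 16 + 25 = 41
41 = (1,0,5)_6 → 1² + 0² + 5² = 1 + 0 + 25 = 26
26 = (4,2)_6 → 4² + 2² = 16 + 4 = 20
20 = (3,2)_6 → 3² + 2² = 9 + 4 = 13
13 = (2,1)_6 → 2² + 1² = 4 + 1 = 5  — 5 repeats.
That took 9 steps.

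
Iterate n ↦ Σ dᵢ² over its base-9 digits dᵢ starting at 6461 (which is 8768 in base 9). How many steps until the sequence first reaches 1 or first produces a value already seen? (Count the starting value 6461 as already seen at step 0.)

6461 = (8,7,6,8)_9 → 8² + 7² + 6² + 8² = 213
213 = (2,5,6)_9 → 2² + 5² + 6² = 65
65 = (7,2)_9 → 7² + 2² = 53
53 = (5,8)_9 → 5² + 8² = 89
89 = (1,0,8)_9 → 1² + 0² + 8² = 65  — 65 repeats.
That took 5 steps.

5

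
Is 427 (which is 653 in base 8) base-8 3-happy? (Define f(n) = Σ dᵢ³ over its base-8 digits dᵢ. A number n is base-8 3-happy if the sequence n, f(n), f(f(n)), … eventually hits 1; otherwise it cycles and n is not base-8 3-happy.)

base-8 3-happy

427 = (6,5,3)_8 → 368
368 = (5,6,0)_8 → 341
341 = (5,2,5)_8 → 258
258 = (4,0,2)_8 → 72
72 = (1,1,0)_8 → 2
2 = (2)_8 → 8
8 = (1,0)_8 → 1  — reached 1.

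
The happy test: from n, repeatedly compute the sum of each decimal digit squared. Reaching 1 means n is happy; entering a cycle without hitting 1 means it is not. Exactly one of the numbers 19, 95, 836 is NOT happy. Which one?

19: 19 → 82 → 68 → 100 → 1  — reaches 1 (happy)
95: 95 → 106 → 37 → 58 → 89 → 145 → 42 → 20 → 4 → 16 → 37  — repeats 37 (not happy)
836: 836 → 109 → 82 → 68 → 100 → 1  — reaches 1 (happy)

95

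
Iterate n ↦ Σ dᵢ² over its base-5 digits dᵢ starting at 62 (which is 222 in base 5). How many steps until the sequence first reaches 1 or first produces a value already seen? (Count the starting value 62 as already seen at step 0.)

6

62 = (2,2,2)_5 → 2² + 2² + 2² = 4 + 4 + 4 = 12
12 = (2,2)_5 → 2² + 2² = 4 + 4 = 8
8 = (1,3)_5 → 1² + 3² = 1 + 9 = 10
10 = (2,0)_5 → 2² + 0² = 4 + 0 = 4
4 = (4)_5 → 4² = 16
16 = (3,1)_5 → 3² + 1² = 9 + 1 = 10  — 10 repeats.
That took 6 steps.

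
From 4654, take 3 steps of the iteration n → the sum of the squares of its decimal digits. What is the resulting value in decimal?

81

4654 → 4² + 6² + 5² + 4² = 16 + 36 + 25 + 16 = 93
93 → 9² + 3² = 81 + 9 = 90
90 → 9² + 0² = 81 + 0 = 81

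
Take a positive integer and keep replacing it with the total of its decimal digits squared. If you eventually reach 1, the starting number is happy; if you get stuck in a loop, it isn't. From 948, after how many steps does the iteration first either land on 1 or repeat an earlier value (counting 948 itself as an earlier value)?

12

948 → 9² + 4² + 8² = 161
161 → 1² + 6² + 1² = 38
38 → 3² + 8² = 73
73 → 7² + 3² = 58
58 → 5² + 8² = 89
89 → 8² + 9² = 145
145 → 1² + 4² + 5² = 42
42 → 4² + 2² = 20
20 → 2² + 0² = 4
4 → 4² = 16
16 → 1² + 6² = 37
37 → 3² + 7² = 58  — 58 repeats.
That took 12 steps.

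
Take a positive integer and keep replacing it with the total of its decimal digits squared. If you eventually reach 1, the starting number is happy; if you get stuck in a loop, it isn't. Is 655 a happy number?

happy

655 → 6² + 5² + 5² = 36 + 25 + 25 = 86
86 → 8² + 6² = 64 + 36 = 100
100 → 1² + 0² + 0² = 1 + 0 + 0 = 1  — reached 1.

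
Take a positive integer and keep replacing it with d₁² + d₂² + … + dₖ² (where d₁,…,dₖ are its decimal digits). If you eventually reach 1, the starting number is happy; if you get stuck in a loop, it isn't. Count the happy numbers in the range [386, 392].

386: 386 → 109 → 82 → 68 → 100 → 1  — happy
387: 387 → 122 → 9 → 81 → 65 → 61 → 37 → 58 → 89 → 145 → 42 → 20 → 4 → 16 → 37  — not happy
388: 388 → 137 → 59 → 106 → 37 → 58 → 89 → 145 → 42 → 20 → 4 → 16 → 37  — not happy
389: 389 → 154 → 42 → 20 → 4 → 16 → 37 → 58 → 89 → 145 → 42  — not happy
390: 390 → 90 → 81 → 65 → 61 → 37 → 58 → 89 → 145 → 42 → 20 → 4 → 16 → 37  — not happy
391: 391 → 91 → 82 → 68 → 100 → 1  — happy
392: 392 → 94 → 97 → 130 → 10 → 1  — happy
happy: 386, 391, 392

3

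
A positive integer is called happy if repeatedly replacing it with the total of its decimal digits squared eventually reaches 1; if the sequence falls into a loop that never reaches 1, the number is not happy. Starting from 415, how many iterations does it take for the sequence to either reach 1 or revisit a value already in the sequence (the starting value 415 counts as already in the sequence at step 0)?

415 → 4² + 1² + 5² = 16 + 1 + 25 = 42
42 → 4² + 2² = 16 + 4 = 20
20 → 2² + 0² = 4 + 0 = 4
4 → 4² = 16
16 → 1² + 6² = 1 + 36 = 37
37 → 3² + 7² = 9 + 49 = 58
58 → 5² + 8² = 25 + 64 = 89
89 → 8² + 9² = 64 + 81 = 145
145 → 1² + 4² + 5² = 1 + 16 + 25 = 42  — 42 repeats.
That took 9 steps.

9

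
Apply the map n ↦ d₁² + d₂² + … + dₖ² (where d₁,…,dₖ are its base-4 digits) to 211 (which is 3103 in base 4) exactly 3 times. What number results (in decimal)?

211 = (3,1,0,3)_4 → 3² + 1² + 0² + 3² = 9 + 1 + 0 + 9 = 19
19 = (1,0,3)_4 → 1² + 0² + 3² = 1 + 0 + 9 = 10
10 = (2,2)_4 → 2² + 2² = 4 + 4 = 8

8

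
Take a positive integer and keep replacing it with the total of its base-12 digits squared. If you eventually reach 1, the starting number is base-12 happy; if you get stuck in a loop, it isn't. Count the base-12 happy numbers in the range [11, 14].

11: 11 → 121 → 101 → 89 → 74 → 40 → 25 → 5 → 25  — not base-12 happy
12: 12 → 1  — base-12 happy
13: 13 → 2 → 4 → 16 → 17 → 26 → 8 → 64 → 41 → 34 → 104 → 128 → 164 → 66 → 61 → 26  — not base-12 happy
14: 14 → 5 → 25 → 5  — not base-12 happy
base-12 happy: 12

1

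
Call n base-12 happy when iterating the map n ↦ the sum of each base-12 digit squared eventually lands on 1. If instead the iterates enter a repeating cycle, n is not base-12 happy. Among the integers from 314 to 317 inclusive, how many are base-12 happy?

314: 314 → 12 → 1  — base-12 happy
315: 315 → 17 → 26 → 8 → 64 → 41 → 34 → 104 → 128 → 164 → 66 → 61 → 26  — not base-12 happy
316: 316 → 24 → 4 → 16 → 17 → 26 → 8 → 64 → 41 → 34 → 104 → 128 → 164 → 66 → 61 → 26  — not base-12 happy
317: 317 → 33 → 85 → 50 → 20 → 65 → 50  — not base-12 happy
base-12 happy: 314

1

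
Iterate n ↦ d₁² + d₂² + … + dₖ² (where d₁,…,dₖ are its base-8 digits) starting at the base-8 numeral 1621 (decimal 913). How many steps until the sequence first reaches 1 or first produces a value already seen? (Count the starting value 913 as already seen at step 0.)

913 = (1,6,2,1)_8 → 1² + 6² + 2² + 1² = 42
42 = (5,2)_8 → 5² + 2² = 29
29 = (3,5)_8 → 3² + 5² = 34
34 = (4,2)_8 → 4² + 2² = 20
20 = (2,4)_8 → 2² + 4² = 20  — 20 repeats.
That took 5 steps.

5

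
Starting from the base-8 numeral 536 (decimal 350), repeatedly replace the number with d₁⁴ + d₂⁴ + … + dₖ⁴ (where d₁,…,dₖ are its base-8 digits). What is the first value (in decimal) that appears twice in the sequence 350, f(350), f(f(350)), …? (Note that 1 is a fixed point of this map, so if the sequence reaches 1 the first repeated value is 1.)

350 = (5,3,6)_8 → 5⁴ + 3⁴ + 6⁴ = 2002
2002 = (3,7,2,2)_8 → 3⁴ + 7⁴ + 2⁴ + 2⁴ = 2514
2514 = (4,7,2,2)_8 → 4⁴ + 7⁴ + 2⁴ + 2⁴ = 2689
2689 = (5,2,0,1)_8 → 5⁴ + 2⁴ + 0⁴ + 1⁴ = 642
642 = (1,2,0,2)_8 → 1⁴ + 2⁴ + 0⁴ + 2⁴ = 33
33 = (4,1)_8 → 4⁴ + 1⁴ = 257
257 = (4,0,1)_8 → 4⁴ + 0⁴ + 1⁴ = 257  — 257 already appeared earlier.

257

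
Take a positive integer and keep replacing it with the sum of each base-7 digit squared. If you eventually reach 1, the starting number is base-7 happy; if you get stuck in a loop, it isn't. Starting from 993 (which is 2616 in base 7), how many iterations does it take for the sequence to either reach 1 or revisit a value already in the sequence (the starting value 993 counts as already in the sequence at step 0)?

993 = (2,6,1,6)_7 → 77
77 = (1,4,0)_7 → 17
17 = (2,3)_7 → 13
13 = (1,6)_7 → 37
37 = (5,2)_7 → 29
29 = (4,1)_7 → 17  — 17 repeats.
That took 6 steps.

6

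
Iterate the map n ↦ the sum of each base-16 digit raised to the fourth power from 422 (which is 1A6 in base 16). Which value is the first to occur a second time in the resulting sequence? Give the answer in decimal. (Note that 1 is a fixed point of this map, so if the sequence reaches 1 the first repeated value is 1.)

1

422 = (1,10,6)_16 → 1⁴ + 10⁴ + 6⁴ = 11297
11297 = (2,12,2,1)_16 → 2⁴ + 12⁴ + 2⁴ + 1⁴ = 20769
20769 = (5,1,2,1)_16 → 5⁴ + 1⁴ + 2⁴ + 1⁴ = 643
643 = (2,8,3)_16 → 2⁴ + 8⁴ + 3⁴ = 4193
4193 = (1,0,6,1)_16 → 1⁴ + 0⁴ + 6⁴ + 1⁴ = 1298
1298 = (5,1,2)_16 → 5⁴ + 1⁴ + 2⁴ = 642
642 = (2,8,2)_16 → 2⁴ + 8⁴ + 2⁴ = 4128
4128 = (1,0,2,0)_16 → 1⁴ + 0⁴ + 2⁴ + 0⁴ = 17
17 = (1,1)_16 → 1⁴ + 1⁴ = 2
2 = (2)_16 → 2⁴ = 16
16 = (1,0)_16 → 1⁴ + 0⁴ = 1  — reached the fixed point 1.
1 → 1, so 1 is the first repeated value.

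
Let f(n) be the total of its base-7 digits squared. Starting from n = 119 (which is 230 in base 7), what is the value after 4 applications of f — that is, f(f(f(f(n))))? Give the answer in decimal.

17

119 = (2,3,0)_7 → 13
13 = (1,6)_7 → 37
37 = (5,2)_7 → 29
29 = (4,1)_7 → 17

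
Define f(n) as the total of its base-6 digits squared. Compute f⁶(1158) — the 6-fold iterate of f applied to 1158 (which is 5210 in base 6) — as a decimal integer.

26

1158 = (5,2,1,0)_6 → 30
30 = (5,0)_6 → 25
25 = (4,1)_6 → 17
17 = (2,5)_6 → 29
29 = (4,5)_6 → 41
41 = (1,0,5)_6 → 26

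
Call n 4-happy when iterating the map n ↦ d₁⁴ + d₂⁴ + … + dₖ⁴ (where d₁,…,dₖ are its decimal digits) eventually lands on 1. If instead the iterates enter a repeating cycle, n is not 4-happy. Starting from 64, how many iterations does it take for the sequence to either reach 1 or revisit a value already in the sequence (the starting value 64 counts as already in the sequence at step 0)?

64 → 6⁴ + 4⁴ = 1552
1552 → 1⁴ + 5⁴ + 5⁴ + 2⁴ = 1267
1267 → 1⁴ + 2⁴ + 6⁴ + 7⁴ = 3714
3714 → 3⁴ + 7⁴ + 1⁴ + 4⁴ = 2739
2739 → 2⁴ + 7⁴ + 3⁴ + 9⁴ = 9059
9059 → 9⁴ + 0⁴ + 5⁴ + 9⁴ = 13747
13747 → 1⁴ + 3⁴ + 7⁴ + 4⁴ + 7⁴ = 5140
5140 → 5⁴ + 1⁴ + 4⁴ + 0⁴ = 882
882 → 8⁴ + 8⁴ + 2⁴ = 8208
8208 → 8⁴ + 2⁴ + 0⁴ + 8⁴ = 8208  — 8208 repeats.
That took 10 steps.

10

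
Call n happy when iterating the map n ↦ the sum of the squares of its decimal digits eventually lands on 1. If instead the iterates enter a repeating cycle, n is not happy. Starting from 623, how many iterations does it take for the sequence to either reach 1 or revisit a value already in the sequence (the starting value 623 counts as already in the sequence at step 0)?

623 → 49
49 → 97
97 → 130
130 → 10
10 → 1  — reached 1.
That took 5 steps.

5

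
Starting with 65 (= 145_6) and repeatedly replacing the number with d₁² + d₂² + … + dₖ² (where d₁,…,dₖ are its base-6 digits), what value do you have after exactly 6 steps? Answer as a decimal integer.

65 = (1,4,5)_6 → 1² + 4² + 5² = 1 + 16 + 25 = 42
42 = (1,1,0)_6 → 1² + 1² + 0² = 1 + 1 + 0 = 2
2 = (2)_6 → 2² = 4
4 = (4)_6 → 4² = 16
16 = (2,4)_6 → 2² + 4² = 4 + 16 = 20
20 = (3,2)_6 → 3² + 2² = 9 + 4 = 13

13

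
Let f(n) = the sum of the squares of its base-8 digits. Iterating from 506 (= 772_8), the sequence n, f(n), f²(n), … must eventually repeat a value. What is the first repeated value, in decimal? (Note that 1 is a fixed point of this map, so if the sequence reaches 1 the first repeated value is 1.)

16

506 = (7,7,2)_8 → 7² + 7² + 2² = 49 + 49 + 4 = 102
102 = (1,4,6)_8 → 1² + 4² + 6² = 1 + 16 + 36 = 53
53 = (6,5)_8 → 6² + 5² = 36 + 25 = 61
61 = (7,5)_8 → 7² + 5² = 49 + 25 = 74
74 = (1,1,2)_8 → 1² + 1² + 2² = 1 + 1 + 4 = 6
6 = (6)_8 → 6² = 36
36 = (4,4)_8 → 4² + 4² = 16 + 16 = 32
32 = (4,0)_8 → 4² + 0² = 16 + 0 = 16
16 = (2,0)_8 → 2² + 0² = 4 + 0 = 4
4 = (4)_8 → 4² = 16  — 16 already appeared earlier.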